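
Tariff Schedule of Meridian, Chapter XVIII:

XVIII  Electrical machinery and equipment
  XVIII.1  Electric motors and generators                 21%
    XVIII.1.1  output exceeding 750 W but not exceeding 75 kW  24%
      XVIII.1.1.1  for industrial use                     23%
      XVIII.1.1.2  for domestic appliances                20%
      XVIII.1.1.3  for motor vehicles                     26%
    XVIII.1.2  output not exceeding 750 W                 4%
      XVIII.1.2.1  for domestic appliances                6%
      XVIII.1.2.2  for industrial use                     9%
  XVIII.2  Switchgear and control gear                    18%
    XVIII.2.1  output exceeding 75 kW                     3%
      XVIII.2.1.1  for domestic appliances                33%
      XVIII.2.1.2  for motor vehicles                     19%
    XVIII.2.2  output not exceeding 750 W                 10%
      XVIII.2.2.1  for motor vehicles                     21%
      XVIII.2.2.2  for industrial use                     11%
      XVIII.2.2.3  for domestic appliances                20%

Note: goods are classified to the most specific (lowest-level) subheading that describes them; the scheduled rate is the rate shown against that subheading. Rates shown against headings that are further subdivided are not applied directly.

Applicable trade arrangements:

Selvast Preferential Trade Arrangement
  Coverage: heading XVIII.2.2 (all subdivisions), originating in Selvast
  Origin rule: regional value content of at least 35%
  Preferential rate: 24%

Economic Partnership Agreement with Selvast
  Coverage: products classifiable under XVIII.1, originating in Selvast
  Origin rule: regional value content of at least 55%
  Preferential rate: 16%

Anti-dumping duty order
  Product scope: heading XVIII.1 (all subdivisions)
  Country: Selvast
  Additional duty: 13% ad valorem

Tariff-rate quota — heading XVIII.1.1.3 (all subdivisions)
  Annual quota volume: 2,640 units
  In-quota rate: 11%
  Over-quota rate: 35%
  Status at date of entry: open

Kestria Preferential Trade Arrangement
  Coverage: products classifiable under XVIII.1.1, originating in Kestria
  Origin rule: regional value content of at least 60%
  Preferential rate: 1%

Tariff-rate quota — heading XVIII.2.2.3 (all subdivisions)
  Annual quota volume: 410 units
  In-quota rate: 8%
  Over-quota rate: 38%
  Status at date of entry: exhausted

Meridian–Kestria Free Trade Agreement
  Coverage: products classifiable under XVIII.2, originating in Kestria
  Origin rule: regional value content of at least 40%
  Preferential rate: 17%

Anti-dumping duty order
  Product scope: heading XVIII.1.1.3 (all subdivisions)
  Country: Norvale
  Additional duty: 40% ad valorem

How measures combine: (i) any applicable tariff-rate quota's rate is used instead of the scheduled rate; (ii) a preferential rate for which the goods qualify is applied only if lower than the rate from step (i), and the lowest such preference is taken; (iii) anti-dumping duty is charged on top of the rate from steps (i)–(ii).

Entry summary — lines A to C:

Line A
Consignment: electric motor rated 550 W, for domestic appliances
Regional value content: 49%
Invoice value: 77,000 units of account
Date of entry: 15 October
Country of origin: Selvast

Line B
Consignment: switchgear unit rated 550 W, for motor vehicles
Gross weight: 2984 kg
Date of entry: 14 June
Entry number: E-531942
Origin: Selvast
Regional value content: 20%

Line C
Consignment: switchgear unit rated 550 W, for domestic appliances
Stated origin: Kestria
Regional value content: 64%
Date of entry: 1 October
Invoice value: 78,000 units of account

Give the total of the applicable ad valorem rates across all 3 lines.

57%

Line A: electric motor → XVIII.1; rated 550 W → XVIII.1.2; for domestic appliances → XVIII.1.2.1. Scheduled 6%. Selvast agreement on XVIII.2.2: XVIII.1.2.1 not covered; Selvast agreement on XVIII.1: RVC < 55%; anti-dumping (Selvast, XVIII.1): +13%; total 6% + 13% = 19%. → 19%.
Line B: switchgear unit → XVIII.2; rated 550 W → XVIII.2.2; for motor vehicles → XVIII.2.2.1. Scheduled 21%. Selvast agreement on XVIII.2.2: RVC < 35%; Selvast agreement on XVIII.1: XVIII.2.2.1 not covered. → 21%.
Line C: switchgear unit → XVIII.2; rated 550 W → XVIII.2.2; for domestic appliances → XVIII.2.2.3. Scheduled 20%. quota on XVIII.2.2.3 exhausted → over-quota 38%; Kestria agreement on XVIII.1.1: XVIII.2.2.3 not covered; Kestria agreement on XVIII.2: RVC ≥ 40% → 17% available; preferential 17%. → 17%.
Sum: 19% + 21% + 17% = 57%.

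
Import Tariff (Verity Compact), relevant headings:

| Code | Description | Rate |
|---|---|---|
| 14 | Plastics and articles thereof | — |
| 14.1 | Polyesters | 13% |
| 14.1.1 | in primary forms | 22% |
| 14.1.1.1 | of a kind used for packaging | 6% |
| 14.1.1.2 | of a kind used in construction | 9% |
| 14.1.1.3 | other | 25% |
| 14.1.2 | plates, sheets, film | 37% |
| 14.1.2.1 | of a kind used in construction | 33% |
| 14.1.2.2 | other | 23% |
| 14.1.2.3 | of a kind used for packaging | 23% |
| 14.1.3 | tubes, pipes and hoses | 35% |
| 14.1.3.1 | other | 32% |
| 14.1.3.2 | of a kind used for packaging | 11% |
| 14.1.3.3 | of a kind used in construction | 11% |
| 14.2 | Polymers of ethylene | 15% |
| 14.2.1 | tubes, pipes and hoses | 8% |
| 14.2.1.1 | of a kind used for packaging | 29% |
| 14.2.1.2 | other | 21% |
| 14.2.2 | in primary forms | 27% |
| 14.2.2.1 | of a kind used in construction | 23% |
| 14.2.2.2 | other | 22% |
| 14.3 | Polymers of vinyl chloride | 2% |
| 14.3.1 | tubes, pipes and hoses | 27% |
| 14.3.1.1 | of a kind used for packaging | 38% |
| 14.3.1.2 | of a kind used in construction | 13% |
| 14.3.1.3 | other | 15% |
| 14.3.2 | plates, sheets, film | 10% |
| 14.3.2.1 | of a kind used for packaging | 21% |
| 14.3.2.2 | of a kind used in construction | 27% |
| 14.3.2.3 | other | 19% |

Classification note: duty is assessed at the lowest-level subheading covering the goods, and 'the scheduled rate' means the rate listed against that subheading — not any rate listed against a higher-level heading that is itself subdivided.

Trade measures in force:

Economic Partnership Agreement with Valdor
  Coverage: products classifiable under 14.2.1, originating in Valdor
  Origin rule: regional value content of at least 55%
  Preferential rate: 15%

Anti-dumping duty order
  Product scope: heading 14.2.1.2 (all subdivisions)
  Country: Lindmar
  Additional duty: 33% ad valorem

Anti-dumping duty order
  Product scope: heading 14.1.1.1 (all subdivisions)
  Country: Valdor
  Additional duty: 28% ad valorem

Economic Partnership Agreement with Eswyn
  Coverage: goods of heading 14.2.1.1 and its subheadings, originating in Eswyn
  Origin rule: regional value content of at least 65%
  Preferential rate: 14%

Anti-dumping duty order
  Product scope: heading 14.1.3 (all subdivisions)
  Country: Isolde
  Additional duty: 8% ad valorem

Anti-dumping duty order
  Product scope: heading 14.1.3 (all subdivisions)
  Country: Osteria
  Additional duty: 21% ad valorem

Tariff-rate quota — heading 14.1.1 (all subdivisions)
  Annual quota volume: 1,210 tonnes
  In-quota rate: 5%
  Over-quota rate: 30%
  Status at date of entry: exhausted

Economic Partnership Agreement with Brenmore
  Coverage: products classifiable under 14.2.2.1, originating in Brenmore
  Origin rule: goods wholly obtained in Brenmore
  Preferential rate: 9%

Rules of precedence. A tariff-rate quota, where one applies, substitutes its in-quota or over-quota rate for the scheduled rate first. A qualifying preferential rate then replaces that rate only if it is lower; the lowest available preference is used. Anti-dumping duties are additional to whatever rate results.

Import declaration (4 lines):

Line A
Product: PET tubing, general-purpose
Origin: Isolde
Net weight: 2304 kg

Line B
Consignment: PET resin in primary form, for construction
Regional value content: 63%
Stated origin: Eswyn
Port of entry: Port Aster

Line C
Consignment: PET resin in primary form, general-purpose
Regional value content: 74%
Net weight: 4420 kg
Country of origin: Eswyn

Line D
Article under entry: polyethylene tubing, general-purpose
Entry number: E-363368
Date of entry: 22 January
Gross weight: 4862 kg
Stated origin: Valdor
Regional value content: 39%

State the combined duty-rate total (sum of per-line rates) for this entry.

Line A: PET → 14.1; tubing → 14.1.3; general-purpose → 14.1.3.1. Scheduled 32%. anti-dumping (Isolde, 14.1.3): +8%; total 32% + 8% = 40%. → 40%.
Line B: PET → 14.1; resin in primary form → 14.1.1; for construction → 14.1.1.2. Scheduled 9%. quota on 14.1.1 exhausted → over-quota 30%; Eswyn agreement on 14.2.1.1: 14.1.1.2 not covered. → 30%.
Line C: PET → 14.1; resin in primary form → 14.1.1; general-purpose → 14.1.1.3. Scheduled 25%. quota on 14.1.1 exhausted → over-quota 30%; Eswyn agreement on 14.2.1.1: 14.1.1.3 not covered. → 30%.
Line D: polyethylene → 14.2; tubing → 14.2.1; general-purpose → 14.2.1.2. Scheduled 21%. Valdor agreement on 14.2.1: RVC < 55%. → 21%.
Sum: 40% + 30% + 30% + 21% = 121%.

121%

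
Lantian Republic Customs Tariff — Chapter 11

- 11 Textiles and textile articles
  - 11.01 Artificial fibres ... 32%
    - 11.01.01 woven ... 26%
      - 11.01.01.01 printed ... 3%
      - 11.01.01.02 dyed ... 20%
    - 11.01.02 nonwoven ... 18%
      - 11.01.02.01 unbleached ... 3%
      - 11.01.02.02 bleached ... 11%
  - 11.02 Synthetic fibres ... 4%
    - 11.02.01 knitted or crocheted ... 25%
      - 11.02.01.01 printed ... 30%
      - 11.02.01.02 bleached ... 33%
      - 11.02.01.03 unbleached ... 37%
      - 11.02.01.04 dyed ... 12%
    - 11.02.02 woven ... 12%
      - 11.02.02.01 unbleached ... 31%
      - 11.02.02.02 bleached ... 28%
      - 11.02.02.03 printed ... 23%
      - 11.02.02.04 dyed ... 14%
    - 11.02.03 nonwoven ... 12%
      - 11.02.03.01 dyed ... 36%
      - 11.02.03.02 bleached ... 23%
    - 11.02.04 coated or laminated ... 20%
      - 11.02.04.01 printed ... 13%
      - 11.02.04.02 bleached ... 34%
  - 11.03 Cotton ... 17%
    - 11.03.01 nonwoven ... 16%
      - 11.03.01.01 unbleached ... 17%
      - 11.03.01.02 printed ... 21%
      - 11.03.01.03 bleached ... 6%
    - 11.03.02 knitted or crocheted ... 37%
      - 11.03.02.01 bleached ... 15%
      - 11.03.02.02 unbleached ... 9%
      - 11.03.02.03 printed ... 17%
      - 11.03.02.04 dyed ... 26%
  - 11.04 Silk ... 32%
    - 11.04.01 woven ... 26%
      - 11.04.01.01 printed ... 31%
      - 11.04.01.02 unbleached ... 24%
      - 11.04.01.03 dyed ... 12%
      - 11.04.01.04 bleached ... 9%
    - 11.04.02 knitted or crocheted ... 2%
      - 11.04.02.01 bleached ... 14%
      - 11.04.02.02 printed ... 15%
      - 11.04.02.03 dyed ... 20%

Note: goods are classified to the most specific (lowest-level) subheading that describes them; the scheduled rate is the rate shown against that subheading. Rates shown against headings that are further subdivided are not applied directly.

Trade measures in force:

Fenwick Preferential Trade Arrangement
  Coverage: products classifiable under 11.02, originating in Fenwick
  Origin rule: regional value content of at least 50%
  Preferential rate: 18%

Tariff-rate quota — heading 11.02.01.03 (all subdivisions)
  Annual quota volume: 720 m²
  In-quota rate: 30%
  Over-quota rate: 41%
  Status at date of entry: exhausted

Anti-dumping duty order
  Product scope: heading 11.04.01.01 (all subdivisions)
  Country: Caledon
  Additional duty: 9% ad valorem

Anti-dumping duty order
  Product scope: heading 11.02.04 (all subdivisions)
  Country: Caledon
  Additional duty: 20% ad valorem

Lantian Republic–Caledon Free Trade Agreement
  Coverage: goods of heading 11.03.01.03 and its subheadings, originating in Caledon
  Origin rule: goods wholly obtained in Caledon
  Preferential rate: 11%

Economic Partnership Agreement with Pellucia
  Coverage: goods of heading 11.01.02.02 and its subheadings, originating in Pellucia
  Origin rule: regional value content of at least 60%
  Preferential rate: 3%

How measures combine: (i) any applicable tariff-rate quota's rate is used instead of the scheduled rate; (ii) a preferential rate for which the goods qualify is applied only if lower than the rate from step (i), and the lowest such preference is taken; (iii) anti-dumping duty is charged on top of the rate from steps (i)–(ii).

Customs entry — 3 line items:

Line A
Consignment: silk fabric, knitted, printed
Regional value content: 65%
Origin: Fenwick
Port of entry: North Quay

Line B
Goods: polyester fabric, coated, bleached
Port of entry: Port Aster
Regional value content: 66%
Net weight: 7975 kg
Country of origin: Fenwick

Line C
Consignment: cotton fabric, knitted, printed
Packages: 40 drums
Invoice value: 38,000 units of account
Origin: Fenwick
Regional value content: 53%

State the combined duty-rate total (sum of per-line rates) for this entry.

Line A: silk → 11.04; knitted → 11.04.02; printed → 11.04.02.02. Scheduled 15%. Fenwick agreement on 11.02: 11.04.02.02 not covered. → 15%.
Line B: polyester → 11.02; coated → 11.02.04; bleached → 11.02.04.02. Scheduled 34%. Fenwick agreement on 11.02: RVC ≥ 50% → 18% available; preferential 18%. → 18%.
Line C: cotton → 11.03; knitted → 11.03.02; printed → 11.03.02.03. Scheduled 17%. Fenwick agreement on 11.02: 11.03.02.03 not covered. → 17%.
Sum: 15% + 18% + 17% = 50%.

50%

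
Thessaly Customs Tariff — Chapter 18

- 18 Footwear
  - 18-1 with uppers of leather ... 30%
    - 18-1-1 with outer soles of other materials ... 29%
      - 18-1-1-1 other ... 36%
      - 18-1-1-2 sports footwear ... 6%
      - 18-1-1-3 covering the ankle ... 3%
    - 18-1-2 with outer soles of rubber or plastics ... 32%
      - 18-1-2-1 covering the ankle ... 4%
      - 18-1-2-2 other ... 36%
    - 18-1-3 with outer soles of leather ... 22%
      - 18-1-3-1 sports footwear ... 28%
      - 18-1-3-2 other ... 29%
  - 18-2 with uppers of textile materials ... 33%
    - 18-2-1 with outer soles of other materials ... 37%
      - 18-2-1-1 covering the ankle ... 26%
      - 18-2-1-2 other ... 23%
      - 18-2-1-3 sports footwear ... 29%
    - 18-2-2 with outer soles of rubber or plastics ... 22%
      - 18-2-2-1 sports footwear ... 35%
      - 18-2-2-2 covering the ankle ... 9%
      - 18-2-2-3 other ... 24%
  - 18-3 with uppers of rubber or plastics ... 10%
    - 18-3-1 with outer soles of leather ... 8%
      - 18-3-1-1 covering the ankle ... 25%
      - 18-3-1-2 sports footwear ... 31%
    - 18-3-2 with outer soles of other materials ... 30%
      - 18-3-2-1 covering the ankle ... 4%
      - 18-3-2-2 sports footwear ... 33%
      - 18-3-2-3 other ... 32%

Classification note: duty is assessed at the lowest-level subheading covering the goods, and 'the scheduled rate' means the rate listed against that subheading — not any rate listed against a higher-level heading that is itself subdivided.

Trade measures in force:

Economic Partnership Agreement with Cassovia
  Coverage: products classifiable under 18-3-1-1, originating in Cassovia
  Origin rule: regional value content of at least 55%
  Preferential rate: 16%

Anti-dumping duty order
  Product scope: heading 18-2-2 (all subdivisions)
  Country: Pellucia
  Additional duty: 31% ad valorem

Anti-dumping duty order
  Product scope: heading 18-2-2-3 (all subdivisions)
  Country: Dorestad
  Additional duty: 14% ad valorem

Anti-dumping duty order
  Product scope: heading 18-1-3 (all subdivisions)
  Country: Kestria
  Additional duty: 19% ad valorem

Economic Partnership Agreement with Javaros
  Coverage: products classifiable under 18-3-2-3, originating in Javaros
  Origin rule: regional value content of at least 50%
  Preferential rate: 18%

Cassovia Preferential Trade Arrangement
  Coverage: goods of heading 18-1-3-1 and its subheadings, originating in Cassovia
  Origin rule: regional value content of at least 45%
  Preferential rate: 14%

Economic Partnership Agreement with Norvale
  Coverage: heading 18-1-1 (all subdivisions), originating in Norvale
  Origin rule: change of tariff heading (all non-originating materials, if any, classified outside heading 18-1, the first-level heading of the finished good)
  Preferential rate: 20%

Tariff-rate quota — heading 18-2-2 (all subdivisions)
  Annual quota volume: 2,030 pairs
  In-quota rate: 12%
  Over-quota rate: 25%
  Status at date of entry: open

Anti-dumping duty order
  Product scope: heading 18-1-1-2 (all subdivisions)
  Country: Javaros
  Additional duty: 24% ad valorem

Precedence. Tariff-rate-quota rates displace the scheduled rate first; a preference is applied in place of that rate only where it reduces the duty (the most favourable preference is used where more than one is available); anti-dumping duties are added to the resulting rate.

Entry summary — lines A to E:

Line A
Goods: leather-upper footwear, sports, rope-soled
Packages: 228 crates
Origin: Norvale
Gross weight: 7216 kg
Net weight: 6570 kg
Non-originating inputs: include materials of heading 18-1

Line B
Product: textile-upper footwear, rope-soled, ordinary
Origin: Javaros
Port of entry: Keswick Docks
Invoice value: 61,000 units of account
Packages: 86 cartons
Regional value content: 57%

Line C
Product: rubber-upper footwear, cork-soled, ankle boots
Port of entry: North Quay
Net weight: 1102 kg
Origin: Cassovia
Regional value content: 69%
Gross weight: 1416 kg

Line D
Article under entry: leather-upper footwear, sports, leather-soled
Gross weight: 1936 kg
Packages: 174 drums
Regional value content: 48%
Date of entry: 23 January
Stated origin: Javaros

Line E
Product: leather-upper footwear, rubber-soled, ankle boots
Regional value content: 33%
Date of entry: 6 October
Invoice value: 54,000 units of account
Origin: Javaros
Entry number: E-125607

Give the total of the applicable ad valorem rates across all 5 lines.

65%

Line A: leather-upper → 18-1; rope-soled → 18-1-1; sports → 18-1-1-2. Scheduled 6%. Norvale agreement on 18-1-1: CTH not met. → 6%.
Line B: textile-upper → 18-2; rope-soled → 18-2-1; ordinary → 18-2-1-2. Scheduled 23%. Javaros agreement on 18-3-2-3: 18-2-1-2 not covered. → 23%.
Line C: rubber-upper → 18-3; cork-soled → 18-3-2; ankle boots → 18-3-2-1. Scheduled 4%. Cassovia agreement on 18-3-1-1: 18-3-2-1 not covered; Cassovia agreement on 18-1-3-1: 18-3-2-1 not covered. → 4%.
Line D: leather-upper → 18-1; leather-soled → 18-1-3; sports → 18-1-3-1. Scheduled 28%. Javaros agreement on 18-3-2-3: 18-1-3-1 not covered. → 28%.
Line E: leather-upper → 18-1; rubber-soled → 18-1-2; ankle boots → 18-1-2-1. Scheduled 4%. Javaros agreement on 18-3-2-3: 18-1-2-1 not covered. → 4%.
Sum: 6% + 23% + 4% + 28% + 4% = 65%.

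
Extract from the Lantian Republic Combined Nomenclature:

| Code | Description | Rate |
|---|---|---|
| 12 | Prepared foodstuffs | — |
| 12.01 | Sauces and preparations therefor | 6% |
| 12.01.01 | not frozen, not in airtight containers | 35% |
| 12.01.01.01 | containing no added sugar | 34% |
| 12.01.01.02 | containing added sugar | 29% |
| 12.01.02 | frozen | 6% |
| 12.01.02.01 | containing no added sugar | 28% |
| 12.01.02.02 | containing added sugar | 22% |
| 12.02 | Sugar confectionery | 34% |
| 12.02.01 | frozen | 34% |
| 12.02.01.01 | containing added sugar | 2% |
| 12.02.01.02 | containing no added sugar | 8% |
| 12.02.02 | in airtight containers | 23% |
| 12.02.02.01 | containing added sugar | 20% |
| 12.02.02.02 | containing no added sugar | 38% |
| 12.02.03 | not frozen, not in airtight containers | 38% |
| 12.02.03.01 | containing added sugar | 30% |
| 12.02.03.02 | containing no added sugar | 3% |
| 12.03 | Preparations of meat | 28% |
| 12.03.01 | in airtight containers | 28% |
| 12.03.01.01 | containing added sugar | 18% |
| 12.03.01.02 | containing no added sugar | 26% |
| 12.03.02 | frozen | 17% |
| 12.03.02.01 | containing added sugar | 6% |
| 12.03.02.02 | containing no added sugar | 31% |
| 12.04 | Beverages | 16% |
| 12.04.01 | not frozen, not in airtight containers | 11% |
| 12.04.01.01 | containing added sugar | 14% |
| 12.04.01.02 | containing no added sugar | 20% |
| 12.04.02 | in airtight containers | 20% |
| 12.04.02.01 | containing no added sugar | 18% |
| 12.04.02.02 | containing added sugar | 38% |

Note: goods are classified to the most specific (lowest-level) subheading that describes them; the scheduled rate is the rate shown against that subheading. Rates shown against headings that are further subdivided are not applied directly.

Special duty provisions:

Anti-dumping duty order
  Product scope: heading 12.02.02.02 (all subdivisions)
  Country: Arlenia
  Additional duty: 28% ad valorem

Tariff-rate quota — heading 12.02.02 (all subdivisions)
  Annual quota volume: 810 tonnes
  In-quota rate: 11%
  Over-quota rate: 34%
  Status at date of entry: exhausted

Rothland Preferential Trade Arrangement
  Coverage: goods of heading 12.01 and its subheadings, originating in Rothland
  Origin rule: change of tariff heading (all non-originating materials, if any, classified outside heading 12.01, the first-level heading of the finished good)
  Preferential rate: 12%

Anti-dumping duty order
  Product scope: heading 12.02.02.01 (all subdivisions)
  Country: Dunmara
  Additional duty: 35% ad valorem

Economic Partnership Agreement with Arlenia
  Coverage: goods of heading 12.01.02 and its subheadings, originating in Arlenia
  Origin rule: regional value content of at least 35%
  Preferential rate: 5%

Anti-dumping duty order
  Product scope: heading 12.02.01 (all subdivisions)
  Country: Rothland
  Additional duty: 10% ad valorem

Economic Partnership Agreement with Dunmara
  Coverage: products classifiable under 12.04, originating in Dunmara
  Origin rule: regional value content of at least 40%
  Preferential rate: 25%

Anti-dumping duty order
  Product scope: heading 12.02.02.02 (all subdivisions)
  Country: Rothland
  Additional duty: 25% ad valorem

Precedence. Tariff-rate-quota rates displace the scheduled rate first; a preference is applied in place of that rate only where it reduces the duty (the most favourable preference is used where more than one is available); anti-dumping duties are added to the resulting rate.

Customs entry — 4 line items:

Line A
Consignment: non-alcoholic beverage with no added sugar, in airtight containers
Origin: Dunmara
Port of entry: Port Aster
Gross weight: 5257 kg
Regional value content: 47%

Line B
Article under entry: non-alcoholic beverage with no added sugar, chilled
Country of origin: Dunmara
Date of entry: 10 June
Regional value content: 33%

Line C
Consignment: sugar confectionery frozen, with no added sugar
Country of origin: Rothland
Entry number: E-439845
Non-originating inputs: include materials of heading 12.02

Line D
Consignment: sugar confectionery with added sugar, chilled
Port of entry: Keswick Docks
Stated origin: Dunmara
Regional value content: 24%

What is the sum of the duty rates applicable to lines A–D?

Line A: non-alcoholic beverage → 12.04; in airtight containers → 12.04.02; with no added sugar → 12.04.02.01. Scheduled 18%. Dunmara agreement on 12.04: RVC ≥ 40% → 25% available; preference 25% not lower than 18% → no reduction. → 18%.
Line B: non-alcoholic beverage → 12.04; chilled → 12.04.01; with no added sugar → 12.04.01.02. Scheduled 20%. Dunmara agreement on 12.04: RVC < 40%. → 20%.
Line C: sugar confectionery → 12.02; frozen → 12.02.01; with no added sugar → 12.02.01.02. Scheduled 8%. Rothland agreement on 12.01: 12.02.01.02 not covered; anti-dumping (Rothland, 12.02.01): +10%; total 8% + 10% = 18%. → 18%.
Line D: sugar confectionery → 12.02; chilled → 12.02.03; with added sugar → 12.02.03.01. Scheduled 30%. Dunmara agreement on 12.04: 12.02.03.01 not covered. → 30%.
Sum: 18% + 20% + 18% + 30% = 86%.

86%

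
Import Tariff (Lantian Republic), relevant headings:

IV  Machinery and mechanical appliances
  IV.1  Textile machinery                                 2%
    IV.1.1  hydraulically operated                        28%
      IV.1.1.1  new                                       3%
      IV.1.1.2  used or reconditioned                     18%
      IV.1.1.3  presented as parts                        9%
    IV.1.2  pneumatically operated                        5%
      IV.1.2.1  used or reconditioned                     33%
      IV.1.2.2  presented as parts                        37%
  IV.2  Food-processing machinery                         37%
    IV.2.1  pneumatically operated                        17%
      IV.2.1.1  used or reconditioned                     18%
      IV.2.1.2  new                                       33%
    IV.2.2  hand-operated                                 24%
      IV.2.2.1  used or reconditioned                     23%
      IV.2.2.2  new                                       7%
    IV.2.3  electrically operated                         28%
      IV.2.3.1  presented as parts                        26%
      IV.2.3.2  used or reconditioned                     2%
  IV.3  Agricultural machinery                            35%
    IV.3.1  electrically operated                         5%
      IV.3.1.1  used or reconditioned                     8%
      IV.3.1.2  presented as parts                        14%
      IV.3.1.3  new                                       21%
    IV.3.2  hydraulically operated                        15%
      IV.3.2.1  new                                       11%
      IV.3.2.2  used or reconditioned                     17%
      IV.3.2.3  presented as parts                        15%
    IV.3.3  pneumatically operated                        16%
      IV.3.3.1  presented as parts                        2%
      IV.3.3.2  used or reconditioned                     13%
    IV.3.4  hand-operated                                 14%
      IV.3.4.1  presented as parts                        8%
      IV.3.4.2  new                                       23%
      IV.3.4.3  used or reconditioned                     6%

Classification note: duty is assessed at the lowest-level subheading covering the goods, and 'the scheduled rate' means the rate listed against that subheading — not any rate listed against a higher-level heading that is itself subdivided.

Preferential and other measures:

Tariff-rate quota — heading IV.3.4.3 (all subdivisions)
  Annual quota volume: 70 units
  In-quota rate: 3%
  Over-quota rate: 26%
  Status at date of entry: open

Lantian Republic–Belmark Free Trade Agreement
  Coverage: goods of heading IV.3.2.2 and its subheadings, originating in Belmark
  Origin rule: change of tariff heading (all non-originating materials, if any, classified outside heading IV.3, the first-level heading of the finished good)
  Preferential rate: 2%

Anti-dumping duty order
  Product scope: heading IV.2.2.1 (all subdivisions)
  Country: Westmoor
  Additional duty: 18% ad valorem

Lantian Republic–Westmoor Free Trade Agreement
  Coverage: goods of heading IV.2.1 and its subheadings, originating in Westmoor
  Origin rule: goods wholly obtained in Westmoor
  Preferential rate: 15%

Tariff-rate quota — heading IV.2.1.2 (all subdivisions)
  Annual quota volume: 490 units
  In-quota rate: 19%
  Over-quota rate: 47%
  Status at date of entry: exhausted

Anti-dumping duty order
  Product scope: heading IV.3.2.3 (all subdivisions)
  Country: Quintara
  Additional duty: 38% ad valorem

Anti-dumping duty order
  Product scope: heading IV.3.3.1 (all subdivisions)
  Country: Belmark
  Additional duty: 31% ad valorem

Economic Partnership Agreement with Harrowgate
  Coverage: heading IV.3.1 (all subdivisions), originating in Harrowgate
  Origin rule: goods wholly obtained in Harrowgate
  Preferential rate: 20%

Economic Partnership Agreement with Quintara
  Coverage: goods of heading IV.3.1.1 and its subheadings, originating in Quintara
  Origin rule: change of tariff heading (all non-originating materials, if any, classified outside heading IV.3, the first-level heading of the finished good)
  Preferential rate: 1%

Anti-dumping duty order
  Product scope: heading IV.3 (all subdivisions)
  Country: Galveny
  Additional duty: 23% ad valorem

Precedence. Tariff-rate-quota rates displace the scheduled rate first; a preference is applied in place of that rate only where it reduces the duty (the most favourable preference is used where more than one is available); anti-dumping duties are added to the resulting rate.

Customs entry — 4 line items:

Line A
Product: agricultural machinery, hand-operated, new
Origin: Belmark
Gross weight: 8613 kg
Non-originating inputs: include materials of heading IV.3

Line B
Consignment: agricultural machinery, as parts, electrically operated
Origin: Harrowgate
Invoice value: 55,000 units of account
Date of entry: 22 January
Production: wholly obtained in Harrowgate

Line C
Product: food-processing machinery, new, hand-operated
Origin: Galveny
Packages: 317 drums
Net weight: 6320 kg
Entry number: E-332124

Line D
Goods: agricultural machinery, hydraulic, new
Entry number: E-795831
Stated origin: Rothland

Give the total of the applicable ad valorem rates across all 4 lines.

Line A: agricultural → IV.3; hand-operated → IV.3.4; new → IV.3.4.2. Scheduled 23%. Belmark agreement on IV.3.2.2: IV.3.4.2 not covered. → 23%.
Line B: agricultural → IV.3; electrically operated → IV.3.1; as parts → IV.3.1.2. Scheduled 14%. Harrowgate agreement on IV.3.1: wholly obtained → 20% available; preference 20% not lower than 14% → no reduction. → 14%.
Line C: food-processing → IV.2; hand-operated → IV.2.2; new → IV.2.2.2. Scheduled 7%. No special measure applies. → 7%.
Line D: agricultural → IV.3; hydraulic → IV.3.2; new → IV.3.2.1. Scheduled 11%. No special measure applies. → 11%.
Sum: 23% + 14% + 7% + 11% = 55%.

55%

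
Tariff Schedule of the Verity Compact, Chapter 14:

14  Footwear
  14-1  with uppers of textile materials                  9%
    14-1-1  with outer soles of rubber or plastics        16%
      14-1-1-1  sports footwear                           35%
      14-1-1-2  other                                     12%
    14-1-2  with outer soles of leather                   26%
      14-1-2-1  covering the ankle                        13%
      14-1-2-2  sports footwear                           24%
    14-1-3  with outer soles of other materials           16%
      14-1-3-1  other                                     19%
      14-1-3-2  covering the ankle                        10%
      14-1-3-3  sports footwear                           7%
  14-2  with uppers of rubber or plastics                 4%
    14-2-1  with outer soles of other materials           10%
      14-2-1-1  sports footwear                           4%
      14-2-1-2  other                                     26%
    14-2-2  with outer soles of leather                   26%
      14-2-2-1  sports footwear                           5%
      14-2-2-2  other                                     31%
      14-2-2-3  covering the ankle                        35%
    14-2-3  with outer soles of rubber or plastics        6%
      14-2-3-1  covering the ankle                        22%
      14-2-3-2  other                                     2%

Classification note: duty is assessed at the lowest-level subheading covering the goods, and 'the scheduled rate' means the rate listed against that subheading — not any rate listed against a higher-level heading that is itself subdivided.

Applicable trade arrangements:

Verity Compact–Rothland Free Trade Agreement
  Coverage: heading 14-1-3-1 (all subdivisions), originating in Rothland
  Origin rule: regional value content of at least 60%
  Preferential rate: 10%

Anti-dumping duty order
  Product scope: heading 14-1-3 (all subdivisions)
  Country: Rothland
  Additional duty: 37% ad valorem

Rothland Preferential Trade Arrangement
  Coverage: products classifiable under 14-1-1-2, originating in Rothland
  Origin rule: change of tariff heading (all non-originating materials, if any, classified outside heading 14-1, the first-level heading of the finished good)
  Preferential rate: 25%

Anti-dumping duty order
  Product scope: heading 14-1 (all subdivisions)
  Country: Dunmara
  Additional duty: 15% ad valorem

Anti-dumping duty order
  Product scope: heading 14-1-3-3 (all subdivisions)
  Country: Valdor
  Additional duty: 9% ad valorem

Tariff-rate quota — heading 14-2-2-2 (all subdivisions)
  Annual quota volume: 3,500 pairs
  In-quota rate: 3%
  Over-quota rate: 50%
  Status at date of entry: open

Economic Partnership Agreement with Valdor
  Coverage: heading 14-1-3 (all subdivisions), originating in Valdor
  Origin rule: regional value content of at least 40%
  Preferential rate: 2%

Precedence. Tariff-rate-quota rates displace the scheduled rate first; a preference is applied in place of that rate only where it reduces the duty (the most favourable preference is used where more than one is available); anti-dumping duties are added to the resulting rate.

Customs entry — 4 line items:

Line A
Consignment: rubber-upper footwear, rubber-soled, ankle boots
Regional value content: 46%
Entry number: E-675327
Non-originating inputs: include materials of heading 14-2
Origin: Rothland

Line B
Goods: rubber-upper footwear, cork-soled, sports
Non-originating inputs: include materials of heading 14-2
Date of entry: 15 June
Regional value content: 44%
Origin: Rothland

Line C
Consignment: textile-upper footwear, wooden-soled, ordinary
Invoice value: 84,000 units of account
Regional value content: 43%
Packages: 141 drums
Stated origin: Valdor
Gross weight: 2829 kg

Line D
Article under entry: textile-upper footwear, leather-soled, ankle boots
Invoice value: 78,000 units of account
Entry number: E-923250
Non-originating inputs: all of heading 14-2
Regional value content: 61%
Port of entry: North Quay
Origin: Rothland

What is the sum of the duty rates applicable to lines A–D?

Line A: rubber-upper → 14-2; rubber-soled → 14-2-3; ankle boots → 14-2-3-1. Scheduled 22%. Rothland agreement on 14-1-3-1: 14-2-3-1 not covered; Rothland agreement on 14-1-1-2: 14-2-3-1 not covered. → 22%.
Line B: rubber-upper → 14-2; cork-soled → 14-2-1; sports → 14-2-1-1. Scheduled 4%. Rothland agreement on 14-1-3-1: 14-2-1-1 not covered; Rothland agreement on 14-1-1-2: 14-2-1-1 not covered. → 4%.
Line C: textile-upper → 14-1; wooden-soled → 14-1-3; ordinary → 14-1-3-1. Scheduled 19%. Valdor agreement on 14-1-3: RVC ≥ 40% → 2% available; preferential 2%. → 2%.
Line D: textile-upper → 14-1; leather-soled → 14-1-2; ankle boots → 14-1-2-1. Scheduled 13%. Rothland agreement on 14-1-3-1: 14-1-2-1 not covered; Rothland agreement on 14-1-1-2: 14-1-2-1 not covered. → 13%.
Sum: 22% + 4% + 2% + 13% = 41%.

41%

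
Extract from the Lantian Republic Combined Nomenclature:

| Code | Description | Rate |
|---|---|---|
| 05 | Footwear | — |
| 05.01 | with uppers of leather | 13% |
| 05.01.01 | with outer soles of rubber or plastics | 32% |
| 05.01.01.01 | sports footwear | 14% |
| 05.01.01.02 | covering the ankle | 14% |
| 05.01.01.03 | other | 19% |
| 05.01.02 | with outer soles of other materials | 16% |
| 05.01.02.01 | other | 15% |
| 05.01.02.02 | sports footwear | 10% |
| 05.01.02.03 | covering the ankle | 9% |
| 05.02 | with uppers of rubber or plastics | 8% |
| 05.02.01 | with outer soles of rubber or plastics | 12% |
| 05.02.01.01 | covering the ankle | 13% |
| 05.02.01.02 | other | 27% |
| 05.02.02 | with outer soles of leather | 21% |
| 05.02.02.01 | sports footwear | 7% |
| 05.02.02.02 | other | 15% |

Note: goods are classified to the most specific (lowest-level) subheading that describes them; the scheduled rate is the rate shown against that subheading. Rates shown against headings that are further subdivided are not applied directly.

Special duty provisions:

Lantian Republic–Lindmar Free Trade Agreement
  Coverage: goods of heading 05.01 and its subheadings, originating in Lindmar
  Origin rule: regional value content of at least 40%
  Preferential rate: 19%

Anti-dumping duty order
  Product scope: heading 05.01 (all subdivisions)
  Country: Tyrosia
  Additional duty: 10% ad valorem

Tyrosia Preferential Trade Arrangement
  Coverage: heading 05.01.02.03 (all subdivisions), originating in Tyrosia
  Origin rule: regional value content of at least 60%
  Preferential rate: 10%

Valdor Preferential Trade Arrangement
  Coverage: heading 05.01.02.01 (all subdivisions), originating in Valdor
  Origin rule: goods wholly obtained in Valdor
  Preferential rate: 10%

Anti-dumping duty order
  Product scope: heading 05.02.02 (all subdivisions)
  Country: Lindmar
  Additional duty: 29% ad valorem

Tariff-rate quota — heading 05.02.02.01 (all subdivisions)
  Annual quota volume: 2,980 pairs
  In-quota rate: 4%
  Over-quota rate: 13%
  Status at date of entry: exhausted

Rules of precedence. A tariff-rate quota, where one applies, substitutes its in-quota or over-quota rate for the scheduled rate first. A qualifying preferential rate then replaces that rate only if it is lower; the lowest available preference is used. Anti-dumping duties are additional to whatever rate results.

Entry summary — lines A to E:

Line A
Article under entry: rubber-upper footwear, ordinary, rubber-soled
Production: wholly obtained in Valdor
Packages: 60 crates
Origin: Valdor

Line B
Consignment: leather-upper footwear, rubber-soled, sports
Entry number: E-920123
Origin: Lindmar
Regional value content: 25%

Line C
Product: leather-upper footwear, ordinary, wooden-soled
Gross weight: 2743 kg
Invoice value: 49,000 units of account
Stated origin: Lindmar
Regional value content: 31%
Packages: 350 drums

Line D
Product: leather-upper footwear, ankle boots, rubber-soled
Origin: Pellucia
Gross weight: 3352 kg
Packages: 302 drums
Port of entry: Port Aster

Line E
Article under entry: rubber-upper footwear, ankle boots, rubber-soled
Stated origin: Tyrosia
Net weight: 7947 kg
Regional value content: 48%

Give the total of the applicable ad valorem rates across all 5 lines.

83%

Line A: rubber-upper → 05.02; rubber-soled → 05.02.01; ordinary → 05.02.01.02. Scheduled 27%. Valdor agreement on 05.01.02.01: 05.02.01.02 not covered. → 27%.
Line B: leather-upper → 05.01; rubber-soled → 05.01.01; sports → 05.01.01.01. Scheduled 14%. Lindmar agreement on 05.01: RVC < 40%. → 14%.
Line C: leather-upper → 05.01; wooden-soled → 05.01.02; ordinary → 05.01.02.01. Scheduled 15%. Lindmar agreement on 05.01: RVC < 40%. → 15%.
Line D: leather-upper → 05.01; rubber-soled → 05.01.01; ankle boots → 05.01.01.02. Scheduled 14%. No special measure applies. → 14%.
Line E: rubber-upper → 05.02; rubber-soled → 05.02.01; ankle boots → 05.02.01.01. Scheduled 13%. Tyrosia agreement on 05.01.02.03: 05.02.01.01 not covered. → 13%.
Sum: 27% + 14% + 15% + 14% + 13% = 83%.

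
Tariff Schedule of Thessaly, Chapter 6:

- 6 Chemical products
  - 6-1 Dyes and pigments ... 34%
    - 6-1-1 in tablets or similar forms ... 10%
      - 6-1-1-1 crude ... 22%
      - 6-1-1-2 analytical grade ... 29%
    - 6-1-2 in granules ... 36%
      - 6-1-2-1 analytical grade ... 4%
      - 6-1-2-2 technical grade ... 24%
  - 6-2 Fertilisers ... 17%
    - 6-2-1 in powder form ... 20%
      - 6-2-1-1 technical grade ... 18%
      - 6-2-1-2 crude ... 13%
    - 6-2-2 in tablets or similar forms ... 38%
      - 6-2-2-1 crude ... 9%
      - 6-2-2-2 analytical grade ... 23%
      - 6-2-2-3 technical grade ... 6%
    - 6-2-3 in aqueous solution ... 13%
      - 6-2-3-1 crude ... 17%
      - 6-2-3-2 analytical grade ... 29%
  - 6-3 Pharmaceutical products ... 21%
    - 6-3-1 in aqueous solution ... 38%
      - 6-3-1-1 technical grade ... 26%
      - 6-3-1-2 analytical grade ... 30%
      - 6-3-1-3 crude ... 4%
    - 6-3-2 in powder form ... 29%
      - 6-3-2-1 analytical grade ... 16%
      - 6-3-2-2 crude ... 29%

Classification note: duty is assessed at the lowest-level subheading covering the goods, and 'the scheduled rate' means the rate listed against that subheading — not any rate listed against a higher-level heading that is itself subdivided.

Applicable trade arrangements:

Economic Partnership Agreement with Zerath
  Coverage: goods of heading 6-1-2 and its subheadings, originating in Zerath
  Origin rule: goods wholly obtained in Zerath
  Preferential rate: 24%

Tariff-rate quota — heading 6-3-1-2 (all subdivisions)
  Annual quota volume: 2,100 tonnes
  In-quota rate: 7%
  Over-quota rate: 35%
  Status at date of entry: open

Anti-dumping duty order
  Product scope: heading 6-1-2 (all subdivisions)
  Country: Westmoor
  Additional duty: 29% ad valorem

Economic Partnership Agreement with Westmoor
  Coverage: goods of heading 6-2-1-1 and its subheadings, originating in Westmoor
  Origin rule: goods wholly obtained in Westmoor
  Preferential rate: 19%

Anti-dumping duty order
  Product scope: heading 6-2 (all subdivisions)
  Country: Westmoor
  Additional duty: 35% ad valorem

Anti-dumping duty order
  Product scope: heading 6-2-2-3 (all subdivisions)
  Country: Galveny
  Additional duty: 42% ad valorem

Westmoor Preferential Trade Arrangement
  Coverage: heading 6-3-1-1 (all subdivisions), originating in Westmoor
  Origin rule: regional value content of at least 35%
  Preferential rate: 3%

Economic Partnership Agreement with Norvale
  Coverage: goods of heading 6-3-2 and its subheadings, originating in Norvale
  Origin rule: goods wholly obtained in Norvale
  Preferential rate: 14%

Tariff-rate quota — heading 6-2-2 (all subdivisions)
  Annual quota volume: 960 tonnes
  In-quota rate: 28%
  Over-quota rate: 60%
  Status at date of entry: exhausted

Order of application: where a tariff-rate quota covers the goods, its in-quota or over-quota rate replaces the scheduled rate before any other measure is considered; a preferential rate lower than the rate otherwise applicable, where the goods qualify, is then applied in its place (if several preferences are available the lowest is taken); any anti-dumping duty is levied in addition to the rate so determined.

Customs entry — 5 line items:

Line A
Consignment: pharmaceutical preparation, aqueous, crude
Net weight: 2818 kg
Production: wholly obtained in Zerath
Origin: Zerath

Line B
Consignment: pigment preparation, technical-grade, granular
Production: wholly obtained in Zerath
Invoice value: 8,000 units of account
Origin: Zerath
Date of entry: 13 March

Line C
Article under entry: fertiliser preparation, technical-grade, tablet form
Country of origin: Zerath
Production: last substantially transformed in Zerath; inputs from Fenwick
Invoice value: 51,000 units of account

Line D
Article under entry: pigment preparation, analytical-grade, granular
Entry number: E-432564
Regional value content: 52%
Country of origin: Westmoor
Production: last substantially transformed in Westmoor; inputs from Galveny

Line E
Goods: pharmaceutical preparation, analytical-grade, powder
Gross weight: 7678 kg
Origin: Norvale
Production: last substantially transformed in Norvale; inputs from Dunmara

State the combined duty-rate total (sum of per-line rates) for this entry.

Line A: pharmaceutical → 6-3; aqueous → 6-3-1; crude → 6-3-1-3. Scheduled 4%. Zerath agreement on 6-1-2: 6-3-1-3 not covered. → 4%.
Line B: pigment → 6-1; granular → 6-1-2; technical-grade → 6-1-2-2. Scheduled 24%. Zerath agreement on 6-1-2: wholly obtained → 24% available; preference 24% not lower than 24% → no reduction. → 24%.
Line C: fertiliser → 6-2; tablet form → 6-2-2; technical-grade → 6-2-2-3. Scheduled 6%. quota on 6-2-2 exhausted → over-quota 60%; Zerath agreement on 6-1-2: 6-2-2-3 not covered. → 60%.
Line D: pigment → 6-1; granular → 6-1-2; analytical-grade → 6-1-2-1. Scheduled 4%. Westmoor agreement on 6-2-1-1: 6-1-2-1 not covered; Westmoor agreement on 6-3-1-1: 6-1-2-1 not covered; anti-dumping (Westmoor, 6-1-2): +29%; total 4% + 29% = 33%. → 33%.
Line E: pharmaceutical → 6-3; powder → 6-3-2; analytical-grade → 6-3-2-1. Scheduled 16%. Norvale agreement on 6-3-2: not wholly obtained. → 16%.
Sum: 4% + 24% + 60% + 33% + 16% = 137%.

137%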